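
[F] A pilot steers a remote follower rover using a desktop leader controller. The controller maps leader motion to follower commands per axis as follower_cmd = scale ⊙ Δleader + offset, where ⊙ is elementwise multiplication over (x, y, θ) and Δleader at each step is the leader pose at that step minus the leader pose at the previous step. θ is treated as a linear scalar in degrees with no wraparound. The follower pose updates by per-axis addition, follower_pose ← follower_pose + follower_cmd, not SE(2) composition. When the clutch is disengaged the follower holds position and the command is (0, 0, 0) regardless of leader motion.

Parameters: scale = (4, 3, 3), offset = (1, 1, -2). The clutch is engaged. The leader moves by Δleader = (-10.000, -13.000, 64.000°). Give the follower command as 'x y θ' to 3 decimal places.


-39.000 -38.000 190.000

axis x: 4·-10.000 + 1 = -39.000
axis y: 3·-13.000 + 1 = -38.000
axis θ: 3·64.000 + -2 = 190.000


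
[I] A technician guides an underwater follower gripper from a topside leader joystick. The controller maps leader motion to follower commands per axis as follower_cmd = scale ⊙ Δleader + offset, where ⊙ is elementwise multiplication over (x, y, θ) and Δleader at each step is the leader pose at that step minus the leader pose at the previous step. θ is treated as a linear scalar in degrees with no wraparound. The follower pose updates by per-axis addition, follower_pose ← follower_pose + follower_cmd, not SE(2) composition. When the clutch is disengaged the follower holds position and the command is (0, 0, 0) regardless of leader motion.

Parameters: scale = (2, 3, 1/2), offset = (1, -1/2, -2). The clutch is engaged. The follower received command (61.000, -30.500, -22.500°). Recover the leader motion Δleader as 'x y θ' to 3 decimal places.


30.000 -10.000 -41.000

axis x: (61.000 − 1) / (2) = 30.000
axis y: (-30.500 − -1/2) / (3) = -10.000
axis θ: (-22.500 − -2) / (1/2) = -41.000


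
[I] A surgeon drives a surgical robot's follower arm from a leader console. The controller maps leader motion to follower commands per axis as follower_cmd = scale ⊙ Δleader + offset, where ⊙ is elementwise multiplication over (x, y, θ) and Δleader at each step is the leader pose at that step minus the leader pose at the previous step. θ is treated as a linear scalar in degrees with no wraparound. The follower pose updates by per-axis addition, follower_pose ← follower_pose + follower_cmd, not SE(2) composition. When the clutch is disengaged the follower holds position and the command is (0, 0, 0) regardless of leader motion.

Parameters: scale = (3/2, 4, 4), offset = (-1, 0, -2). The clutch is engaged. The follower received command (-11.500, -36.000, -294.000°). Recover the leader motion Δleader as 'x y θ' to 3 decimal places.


-7.000 -9.000 -73.000

axis x: (-11.500 − -1) / (3/2) = -7.000
axis y: (-36.000 − 0) / (4) = -9.000
axis θ: (-294.000 − -2) / (4) = -73.000


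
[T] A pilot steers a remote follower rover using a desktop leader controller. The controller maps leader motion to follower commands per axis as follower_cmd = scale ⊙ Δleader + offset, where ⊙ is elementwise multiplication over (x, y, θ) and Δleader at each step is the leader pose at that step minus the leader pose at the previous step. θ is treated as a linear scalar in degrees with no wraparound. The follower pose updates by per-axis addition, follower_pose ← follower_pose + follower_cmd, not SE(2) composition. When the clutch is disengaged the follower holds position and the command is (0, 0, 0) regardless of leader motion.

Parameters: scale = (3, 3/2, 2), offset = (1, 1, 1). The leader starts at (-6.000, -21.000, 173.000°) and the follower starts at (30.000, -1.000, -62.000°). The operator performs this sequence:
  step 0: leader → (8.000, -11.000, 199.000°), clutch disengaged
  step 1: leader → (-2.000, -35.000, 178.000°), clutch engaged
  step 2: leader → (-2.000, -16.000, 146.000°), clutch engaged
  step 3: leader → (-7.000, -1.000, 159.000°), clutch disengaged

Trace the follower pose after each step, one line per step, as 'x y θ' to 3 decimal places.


step 0: Δleader=(14.000, 10.000, 26.000°), disengaged; cmd=(0,0,0) → follower holds at (30.000, -1.000, -62.000°)
step 1: Δleader=(-10.000, -24.000, -21.000°), engaged; cmd=(-29.000, -35.000, -41.000°) → follower=(1.000, -36.000, -103.000°)
step 2: Δleader=(0.000, 19.000, -32.000°), engaged; cmd=(1.000, 29.500, -63.000°) → follower=(2.000, -6.500, -166.000°)
step 3: Δleader=(-5.000, 15.000, 13.000°), disengaged; cmd=(0,0,0) → follower holds at (2.000, -6.500, -166.000°)

30.000 -1.000 -62.000
1.000 -36.000 -103.000
2.000 -6.500 -166.000
2.000 -6.500 -166.000


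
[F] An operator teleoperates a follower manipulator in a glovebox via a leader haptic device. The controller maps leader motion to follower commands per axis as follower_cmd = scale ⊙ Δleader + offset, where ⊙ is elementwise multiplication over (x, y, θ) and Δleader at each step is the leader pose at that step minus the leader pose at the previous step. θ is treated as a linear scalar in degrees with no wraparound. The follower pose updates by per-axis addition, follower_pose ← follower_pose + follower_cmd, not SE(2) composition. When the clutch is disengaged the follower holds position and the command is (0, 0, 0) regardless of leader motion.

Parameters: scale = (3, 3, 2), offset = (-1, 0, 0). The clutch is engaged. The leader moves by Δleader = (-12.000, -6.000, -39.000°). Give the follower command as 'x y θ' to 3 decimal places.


axis x: 3·-12.000 + -1 = -37.000
axis y: 3·-6.000 + 0 = -18.000
axis θ: 2·-39.000 + 0 = -78.000

-37.000 -18.000 -78.000


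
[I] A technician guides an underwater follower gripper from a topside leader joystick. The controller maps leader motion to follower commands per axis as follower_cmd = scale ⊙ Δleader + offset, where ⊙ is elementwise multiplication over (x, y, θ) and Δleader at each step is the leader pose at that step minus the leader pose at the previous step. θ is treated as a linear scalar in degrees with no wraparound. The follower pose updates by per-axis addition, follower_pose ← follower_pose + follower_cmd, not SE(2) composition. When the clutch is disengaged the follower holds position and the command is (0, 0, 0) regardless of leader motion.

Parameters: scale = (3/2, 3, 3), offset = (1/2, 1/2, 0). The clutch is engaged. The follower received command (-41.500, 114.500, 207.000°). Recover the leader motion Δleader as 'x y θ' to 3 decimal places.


-28.000 38.000 69.000

axis x: (-41.500 − 1/2) / (3/2) = -28.000
axis y: (114.500 − 1/2) / (3) = 38.000
axis θ: (207.000 − 0) / (3) = 69.000


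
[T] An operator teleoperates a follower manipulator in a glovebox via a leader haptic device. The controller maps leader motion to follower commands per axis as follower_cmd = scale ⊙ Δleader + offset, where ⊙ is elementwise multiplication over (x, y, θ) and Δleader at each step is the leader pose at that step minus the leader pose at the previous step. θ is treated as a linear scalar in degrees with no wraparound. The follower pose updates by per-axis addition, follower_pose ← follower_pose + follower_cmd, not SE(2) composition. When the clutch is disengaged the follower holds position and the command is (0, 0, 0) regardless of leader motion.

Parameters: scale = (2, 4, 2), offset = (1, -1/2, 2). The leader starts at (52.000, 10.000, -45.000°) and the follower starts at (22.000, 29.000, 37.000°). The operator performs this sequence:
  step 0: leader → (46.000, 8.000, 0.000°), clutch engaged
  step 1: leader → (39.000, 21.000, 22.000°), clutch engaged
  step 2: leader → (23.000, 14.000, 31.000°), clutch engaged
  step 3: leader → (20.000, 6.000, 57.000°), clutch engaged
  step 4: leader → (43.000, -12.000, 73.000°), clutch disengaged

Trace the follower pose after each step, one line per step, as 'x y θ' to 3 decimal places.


11.000 20.500 129.000
-2.000 72.000 175.000
-33.000 43.500 195.000
-38.000 11.000 249.000
-38.000 11.000 249.000

step 0: Δleader=(-6.000, -2.000, 45.000°), engaged; cmd=(-11.000, -8.500, 92.000°) → follower=(11.000, 20.500, 129.000°)
step 1: Δleader=(-7.000, 13.000, 22.000°), engaged; cmd=(-13.000, 51.500, 46.000°) → follower=(-2.000, 72.000, 175.000°)
step 2: Δleader=(-16.000, -7.000, 9.000°), engaged; cmd=(-31.000, -28.500, 20.000°) → follower=(-33.000, 43.500, 195.000°)
step 3: Δleader=(-3.000, -8.000, 26.000°), engaged; cmd=(-5.000, -32.500, 54.000°) → follower=(-38.000, 11.000, 249.000°)
step 4: Δleader=(23.000, -18.000, 16.000°), disengaged; cmd=(0,0,0) → follower holds at (-38.000, 11.000, 249.000°)


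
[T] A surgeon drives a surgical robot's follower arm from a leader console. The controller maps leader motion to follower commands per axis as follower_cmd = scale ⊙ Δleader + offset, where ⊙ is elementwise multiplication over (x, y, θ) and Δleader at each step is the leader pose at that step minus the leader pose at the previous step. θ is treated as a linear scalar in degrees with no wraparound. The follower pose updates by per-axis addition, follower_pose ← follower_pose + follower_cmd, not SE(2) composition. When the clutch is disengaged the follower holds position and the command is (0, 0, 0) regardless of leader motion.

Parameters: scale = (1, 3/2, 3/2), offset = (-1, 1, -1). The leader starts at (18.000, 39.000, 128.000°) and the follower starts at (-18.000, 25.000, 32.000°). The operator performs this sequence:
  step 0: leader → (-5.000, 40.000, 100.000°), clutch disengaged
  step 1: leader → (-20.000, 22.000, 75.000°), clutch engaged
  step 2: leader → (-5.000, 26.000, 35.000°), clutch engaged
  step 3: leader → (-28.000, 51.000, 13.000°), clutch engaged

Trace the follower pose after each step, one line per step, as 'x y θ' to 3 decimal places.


-18.000 25.000 32.000
-34.000 -1.000 -6.500
-20.000 6.000 -67.500
-44.000 44.500 -101.500

step 0: Δleader=(-23.000, 1.000, -28.000°), disengaged; cmd=(0,0,0) → follower holds at (-18.000, 25.000, 32.000°)
step 1: Δleader=(-15.000, -18.000, -25.000°), engaged; cmd=(-16.000, -26.000, -38.500°) → follower=(-34.000, -1.000, -6.500°)
step 2: Δleader=(15.000, 4.000, -40.000°), engaged; cmd=(14.000, 7.000, -61.000°) → follower=(-20.000, 6.000, -67.500°)
step 3: Δleader=(-23.000, 25.000, -22.000°), engaged; cmd=(-24.000, 38.500, -34.000°) → follower=(-44.000, 44.500, -101.500°)


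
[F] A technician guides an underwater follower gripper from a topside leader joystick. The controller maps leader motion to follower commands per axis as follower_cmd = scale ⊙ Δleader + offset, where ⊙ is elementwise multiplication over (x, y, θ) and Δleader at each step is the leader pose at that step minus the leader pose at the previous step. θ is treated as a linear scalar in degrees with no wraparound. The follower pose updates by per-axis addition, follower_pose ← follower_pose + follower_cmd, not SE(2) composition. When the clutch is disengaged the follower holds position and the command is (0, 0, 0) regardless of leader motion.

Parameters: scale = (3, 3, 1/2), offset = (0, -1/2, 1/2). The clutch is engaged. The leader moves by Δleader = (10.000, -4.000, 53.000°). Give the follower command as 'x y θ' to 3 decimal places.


30.000 -12.500 27.000

axis x: 3·10.000 + 0 = 30.000
axis y: 3·-4.000 + -1/2 = -12.500
axis θ: 1/2·53.000 + 1/2 = 27.000


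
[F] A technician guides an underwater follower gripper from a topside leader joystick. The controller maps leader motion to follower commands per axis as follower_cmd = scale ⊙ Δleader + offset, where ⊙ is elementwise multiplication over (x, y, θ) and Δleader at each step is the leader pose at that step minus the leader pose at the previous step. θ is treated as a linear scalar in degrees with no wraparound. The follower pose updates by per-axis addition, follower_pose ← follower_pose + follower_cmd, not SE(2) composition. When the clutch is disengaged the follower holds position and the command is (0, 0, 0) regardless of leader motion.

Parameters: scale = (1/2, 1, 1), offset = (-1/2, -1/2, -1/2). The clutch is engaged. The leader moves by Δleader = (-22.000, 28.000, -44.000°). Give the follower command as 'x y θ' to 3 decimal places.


axis x: 1/2·-22.000 + -1/2 = -11.500
axis y: 1·28.000 + -1/2 = 27.500
axis θ: 1·-44.000 + -1/2 = -44.500

-11.500 27.500 -44.500


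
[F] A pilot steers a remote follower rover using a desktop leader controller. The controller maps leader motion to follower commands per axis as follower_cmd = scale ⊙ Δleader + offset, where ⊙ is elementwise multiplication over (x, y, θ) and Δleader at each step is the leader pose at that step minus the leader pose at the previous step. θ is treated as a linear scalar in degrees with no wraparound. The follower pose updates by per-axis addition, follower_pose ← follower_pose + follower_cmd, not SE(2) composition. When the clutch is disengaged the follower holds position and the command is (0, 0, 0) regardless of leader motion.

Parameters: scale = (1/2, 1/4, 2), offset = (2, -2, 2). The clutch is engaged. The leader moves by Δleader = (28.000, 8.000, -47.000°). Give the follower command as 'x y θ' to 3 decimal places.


axis x: 1/2·28.000 + 2 = 16.000
axis y: 1/4·8.000 + -2 = 0.000
axis θ: 2·-47.000 + 2 = -92.000

16.000 0.000 -92.000


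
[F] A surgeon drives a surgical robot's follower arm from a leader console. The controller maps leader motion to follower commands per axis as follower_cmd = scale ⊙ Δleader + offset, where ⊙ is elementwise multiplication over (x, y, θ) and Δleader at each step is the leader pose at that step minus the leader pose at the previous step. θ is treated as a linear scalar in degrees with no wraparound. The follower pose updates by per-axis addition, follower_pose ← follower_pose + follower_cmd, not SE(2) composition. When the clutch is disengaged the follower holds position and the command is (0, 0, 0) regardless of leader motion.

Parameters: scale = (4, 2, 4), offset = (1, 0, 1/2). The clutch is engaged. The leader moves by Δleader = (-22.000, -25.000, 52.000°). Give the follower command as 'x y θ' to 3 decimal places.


-87.000 -50.000 208.500

axis x: 4·-22.000 + 1 = -87.000
axis y: 2·-25.000 + 0 = -50.000
axis θ: 4·52.000 + 1/2 = 208.500


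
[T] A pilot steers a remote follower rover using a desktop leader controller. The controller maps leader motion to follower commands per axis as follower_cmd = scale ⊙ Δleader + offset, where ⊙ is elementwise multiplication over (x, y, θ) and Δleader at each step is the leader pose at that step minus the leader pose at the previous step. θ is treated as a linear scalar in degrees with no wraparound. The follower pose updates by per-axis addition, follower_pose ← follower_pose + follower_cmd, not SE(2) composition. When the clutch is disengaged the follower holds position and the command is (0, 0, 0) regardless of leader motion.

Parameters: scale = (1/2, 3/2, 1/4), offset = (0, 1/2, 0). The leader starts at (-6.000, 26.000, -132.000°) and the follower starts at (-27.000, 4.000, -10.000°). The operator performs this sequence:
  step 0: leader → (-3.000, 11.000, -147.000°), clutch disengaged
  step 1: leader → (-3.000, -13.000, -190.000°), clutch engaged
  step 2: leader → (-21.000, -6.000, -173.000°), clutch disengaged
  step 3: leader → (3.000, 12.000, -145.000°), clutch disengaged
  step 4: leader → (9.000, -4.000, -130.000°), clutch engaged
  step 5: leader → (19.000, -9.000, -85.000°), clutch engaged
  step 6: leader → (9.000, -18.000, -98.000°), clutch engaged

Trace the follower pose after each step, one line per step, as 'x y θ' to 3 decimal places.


step 0: Δleader=(3.000, -15.000, -15.000°), disengaged; cmd=(0,0,0) → follower holds at (-27.000, 4.000, -10.000°)
step 1: Δleader=(0.000, -24.000, -43.000°), engaged; cmd=(0.000, -35.500, -10.750°) → follower=(-27.000, -31.500, -20.750°)
step 2: Δleader=(-18.000, 7.000, 17.000°), disengaged; cmd=(0,0,0) → follower holds at (-27.000, -31.500, -20.750°)
step 3: Δleader=(24.000, 18.000, 28.000°), disengaged; cmd=(0,0,0) → follower holds at (-27.000, -31.500, -20.750°)
step 4: Δleader=(6.000, -16.000, 15.000°), engaged; cmd=(3.000, -23.500, 3.750°) → follower=(-24.000, -55.000, -17.000°)
step 5: Δleader=(10.000, -5.000, 45.000°), engaged; cmd=(5.000, -7.000, 11.250°) → follower=(-19.000, -62.000, -5.750°)
step 6: Δleader=(-10.000, -9.000, -13.000°), engaged; cmd=(-5.000, -13.000, -3.250°) → follower=(-24.000, -75.000, -9.000°)

-27.000 4.000 -10.000
-27.000 -31.500 -20.750
-27.000 -31.500 -20.750
-27.000 -31.500 -20.750
-24.000 -55.000 -17.000
-19.000 -62.000 -5.750
-24.000 -75.000 -9.000


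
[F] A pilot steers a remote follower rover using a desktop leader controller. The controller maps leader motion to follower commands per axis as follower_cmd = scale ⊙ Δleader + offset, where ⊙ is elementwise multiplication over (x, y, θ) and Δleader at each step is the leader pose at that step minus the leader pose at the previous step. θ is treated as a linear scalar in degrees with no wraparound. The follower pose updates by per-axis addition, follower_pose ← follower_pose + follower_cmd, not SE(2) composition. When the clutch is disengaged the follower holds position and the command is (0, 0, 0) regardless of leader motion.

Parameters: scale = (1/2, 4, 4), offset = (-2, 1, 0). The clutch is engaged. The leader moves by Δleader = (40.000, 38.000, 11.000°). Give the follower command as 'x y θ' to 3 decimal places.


axis x: 1/2·40.000 + -2 = 18.000
axis y: 4·38.000 + 1 = 153.000
axis θ: 4·11.000 + 0 = 44.000

18.000 153.000 44.000


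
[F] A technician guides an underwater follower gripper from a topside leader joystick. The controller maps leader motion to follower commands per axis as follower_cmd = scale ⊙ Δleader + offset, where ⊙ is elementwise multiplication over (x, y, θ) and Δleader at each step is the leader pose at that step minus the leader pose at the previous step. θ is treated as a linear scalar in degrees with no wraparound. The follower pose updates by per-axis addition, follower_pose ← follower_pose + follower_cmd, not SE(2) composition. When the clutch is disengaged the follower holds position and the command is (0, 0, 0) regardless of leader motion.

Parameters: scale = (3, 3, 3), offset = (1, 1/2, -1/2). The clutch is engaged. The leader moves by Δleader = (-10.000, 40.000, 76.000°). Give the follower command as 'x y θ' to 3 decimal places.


axis x: 3·-10.000 + 1 = -29.000
axis y: 3·40.000 + 1/2 = 120.500
axis θ: 3·76.000 + -1/2 = 227.500

-29.000 120.500 227.500


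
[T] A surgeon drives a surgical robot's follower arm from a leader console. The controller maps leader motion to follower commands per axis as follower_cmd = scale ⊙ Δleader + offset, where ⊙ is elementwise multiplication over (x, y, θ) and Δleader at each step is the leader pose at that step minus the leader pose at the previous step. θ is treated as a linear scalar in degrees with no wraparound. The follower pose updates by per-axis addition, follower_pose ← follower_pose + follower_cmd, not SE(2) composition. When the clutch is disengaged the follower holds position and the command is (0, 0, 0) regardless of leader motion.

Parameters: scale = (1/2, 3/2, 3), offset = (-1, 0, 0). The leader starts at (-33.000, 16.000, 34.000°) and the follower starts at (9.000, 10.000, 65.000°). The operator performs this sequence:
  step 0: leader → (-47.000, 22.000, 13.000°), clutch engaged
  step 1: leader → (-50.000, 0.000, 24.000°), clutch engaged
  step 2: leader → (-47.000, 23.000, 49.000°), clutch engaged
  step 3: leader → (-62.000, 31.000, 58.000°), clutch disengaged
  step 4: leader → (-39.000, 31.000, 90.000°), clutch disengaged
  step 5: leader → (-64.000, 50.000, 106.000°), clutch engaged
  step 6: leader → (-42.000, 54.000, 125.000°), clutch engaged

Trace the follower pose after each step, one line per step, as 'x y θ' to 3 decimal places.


1.000 19.000 2.000
-1.500 -14.000 35.000
-1.000 20.500 110.000
-1.000 20.500 110.000
-1.000 20.500 110.000
-14.500 49.000 158.000
-4.500 55.000 215.000

step 0: Δleader=(-14.000, 6.000, -21.000°), engaged; cmd=(-8.000, 9.000, -63.000°) → follower=(1.000, 19.000, 2.000°)
step 1: Δleader=(-3.000, -22.000, 11.000°), engaged; cmd=(-2.500, -33.000, 33.000°) → follower=(-1.500, -14.000, 35.000°)
step 2: Δleader=(3.000, 23.000, 25.000°), engaged; cmd=(0.500, 34.500, 75.000°) → follower=(-1.000, 20.500, 110.000°)
step 3: Δleader=(-15.000, 8.000, 9.000°), disengaged; cmd=(0,0,0) → follower holds at (-1.000, 20.500, 110.000°)
step 4: Δleader=(23.000, 0.000, 32.000°), disengaged; cmd=(0,0,0) → follower holds at (-1.000, 20.500, 110.000°)
step 5: Δleader=(-25.000, 19.000, 16.000°), engaged; cmd=(-13.500, 28.500, 48.000°) → follower=(-14.500, 49.000, 158.000°)
step 6: Δleader=(22.000, 4.000, 19.000°), engaged; cmd=(10.000, 6.000, 57.000°) → follower=(-4.500, 55.000, 215.000°)


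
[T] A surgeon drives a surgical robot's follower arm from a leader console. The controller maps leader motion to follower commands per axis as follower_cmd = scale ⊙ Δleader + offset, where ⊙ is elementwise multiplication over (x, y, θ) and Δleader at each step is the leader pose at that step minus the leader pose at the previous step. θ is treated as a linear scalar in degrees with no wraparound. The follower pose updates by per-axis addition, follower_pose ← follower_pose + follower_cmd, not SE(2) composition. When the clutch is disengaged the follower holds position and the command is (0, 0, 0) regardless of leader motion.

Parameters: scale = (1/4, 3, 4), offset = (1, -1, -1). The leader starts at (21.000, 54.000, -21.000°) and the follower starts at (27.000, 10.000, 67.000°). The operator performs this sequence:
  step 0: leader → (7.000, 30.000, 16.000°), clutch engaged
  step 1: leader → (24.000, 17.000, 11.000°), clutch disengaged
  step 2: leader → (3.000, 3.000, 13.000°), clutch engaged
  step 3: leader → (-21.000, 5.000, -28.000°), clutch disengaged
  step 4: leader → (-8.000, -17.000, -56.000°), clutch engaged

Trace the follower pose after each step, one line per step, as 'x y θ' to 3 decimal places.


24.500 -63.000 214.000
24.500 -63.000 214.000
20.250 -106.000 221.000
20.250 -106.000 221.000
24.500 -173.000 108.000

step 0: Δleader=(-14.000, -24.000, 37.000°), engaged; cmd=(-2.500, -73.000, 147.000°) → follower=(24.500, -63.000, 214.000°)
step 1: Δleader=(17.000, -13.000, -5.000°), disengaged; cmd=(0,0,0) → follower holds at (24.500, -63.000, 214.000°)
step 2: Δleader=(-21.000, -14.000, 2.000°), engaged; cmd=(-4.250, -43.000, 7.000°) → follower=(20.250, -106.000, 221.000°)
step 3: Δleader=(-24.000, 2.000, -41.000°), disengaged; cmd=(0,0,0) → follower holds at (20.250, -106.000, 221.000°)
step 4: Δleader=(13.000, -22.000, -28.000°), engaged; cmd=(4.250, -67.000, -113.000°) → follower=(24.500, -173.000, 108.000°)


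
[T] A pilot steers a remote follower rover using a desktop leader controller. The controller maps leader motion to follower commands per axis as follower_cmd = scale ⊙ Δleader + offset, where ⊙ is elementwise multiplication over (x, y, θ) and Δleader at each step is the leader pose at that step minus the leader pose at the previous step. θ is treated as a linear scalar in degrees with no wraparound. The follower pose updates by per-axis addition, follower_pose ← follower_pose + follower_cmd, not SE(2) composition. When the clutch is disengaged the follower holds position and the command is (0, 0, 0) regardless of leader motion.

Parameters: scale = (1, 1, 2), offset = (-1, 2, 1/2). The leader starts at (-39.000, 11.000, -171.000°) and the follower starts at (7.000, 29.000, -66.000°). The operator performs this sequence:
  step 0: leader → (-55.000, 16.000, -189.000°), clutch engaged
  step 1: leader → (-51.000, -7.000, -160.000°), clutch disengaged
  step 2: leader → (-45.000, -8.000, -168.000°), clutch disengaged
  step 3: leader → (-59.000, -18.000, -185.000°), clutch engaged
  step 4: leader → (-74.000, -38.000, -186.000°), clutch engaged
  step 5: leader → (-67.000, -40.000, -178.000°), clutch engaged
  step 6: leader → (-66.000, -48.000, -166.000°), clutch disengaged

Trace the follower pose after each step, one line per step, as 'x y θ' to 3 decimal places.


step 0: Δleader=(-16.000, 5.000, -18.000°), engaged; cmd=(-17.000, 7.000, -35.500°) → follower=(-10.000, 36.000, -101.500°)
step 1: Δleader=(4.000, -23.000, 29.000°), disengaged; cmd=(0,0,0) → follower holds at (-10.000, 36.000, -101.500°)
step 2: Δleader=(6.000, -1.000, -8.000°), disengaged; cmd=(0,0,0) → follower holds at (-10.000, 36.000, -101.500°)
step 3: Δleader=(-14.000, -10.000, -17.000°), engaged; cmd=(-15.000, -8.000, -33.500°) → follower=(-25.000, 28.000, -135.000°)
step 4: Δleader=(-15.000, -20.000, -1.000°), engaged; cmd=(-16.000, -18.000, -1.500°) → follower=(-41.000, 10.000, -136.500°)
step 5: Δleader=(7.000, -2.000, 8.000°), engaged; cmd=(6.000, 0.000, 16.500°) → follower=(-35.000, 10.000, -120.000°)
step 6: Δleader=(1.000, -8.000, 12.000°), disengaged; cmd=(0,0,0) → follower holds at (-35.000, 10.000, -120.000°)

-10.000 36.000 -101.500
-10.000 36.000 -101.500
-10.000 36.000 -101.500
-25.000 28.000 -135.000
-41.000 10.000 -136.500
-35.000 10.000 -120.000
-35.000 10.000 -120.000


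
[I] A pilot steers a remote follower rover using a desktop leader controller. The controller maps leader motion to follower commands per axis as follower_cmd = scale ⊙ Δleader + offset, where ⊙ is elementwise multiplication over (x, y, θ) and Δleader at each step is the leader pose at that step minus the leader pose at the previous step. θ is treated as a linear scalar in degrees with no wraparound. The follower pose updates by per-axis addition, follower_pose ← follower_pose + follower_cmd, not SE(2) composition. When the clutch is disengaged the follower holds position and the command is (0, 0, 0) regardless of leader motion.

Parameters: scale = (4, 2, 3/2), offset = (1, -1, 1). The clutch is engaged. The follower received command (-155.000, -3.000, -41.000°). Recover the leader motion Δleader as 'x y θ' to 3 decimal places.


axis x: (-155.000 − 1) / (4) = -39.000
axis y: (-3.000 − -1) / (2) = -1.000
axis θ: (-41.000 − 1) / (3/2) = -28.000

-39.000 -1.000 -28.000


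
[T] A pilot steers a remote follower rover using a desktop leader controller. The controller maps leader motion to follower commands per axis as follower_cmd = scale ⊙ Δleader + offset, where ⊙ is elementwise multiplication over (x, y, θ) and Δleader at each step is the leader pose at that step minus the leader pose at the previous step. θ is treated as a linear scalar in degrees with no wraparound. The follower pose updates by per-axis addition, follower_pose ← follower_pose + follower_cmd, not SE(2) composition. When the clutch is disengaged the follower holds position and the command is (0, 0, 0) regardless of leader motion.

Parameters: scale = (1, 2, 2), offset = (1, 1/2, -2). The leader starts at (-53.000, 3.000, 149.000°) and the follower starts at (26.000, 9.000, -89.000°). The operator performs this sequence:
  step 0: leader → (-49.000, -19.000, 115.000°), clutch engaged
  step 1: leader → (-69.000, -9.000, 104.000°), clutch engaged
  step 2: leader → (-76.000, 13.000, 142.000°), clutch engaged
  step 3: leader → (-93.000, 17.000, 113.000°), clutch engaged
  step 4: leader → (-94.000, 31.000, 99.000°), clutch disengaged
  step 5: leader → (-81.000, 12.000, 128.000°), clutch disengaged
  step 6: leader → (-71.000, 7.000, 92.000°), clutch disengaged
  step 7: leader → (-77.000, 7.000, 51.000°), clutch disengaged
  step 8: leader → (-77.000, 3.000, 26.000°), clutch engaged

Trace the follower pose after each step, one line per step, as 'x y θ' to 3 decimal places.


31.000 -34.500 -159.000
12.000 -14.000 -183.000
6.000 30.500 -109.000
-10.000 39.000 -169.000
-10.000 39.000 -169.000
-10.000 39.000 -169.000
-10.000 39.000 -169.000
-10.000 39.000 -169.000
-9.000 31.500 -221.000

step 0: Δleader=(4.000, -22.000, -34.000°), engaged; cmd=(5.000, -43.500, -70.000°) → follower=(31.000, -34.500, -159.000°)
step 1: Δleader=(-20.000, 10.000, -11.000°), engaged; cmd=(-19.000, 20.500, -24.000°) → follower=(12.000, -14.000, -183.000°)
step 2: Δleader=(-7.000, 22.000, 38.000°), engaged; cmd=(-6.000, 44.500, 74.000°) → follower=(6.000, 30.500, -109.000°)
step 3: Δleader=(-17.000, 4.000, -29.000°), engaged; cmd=(-16.000, 8.500, -60.000°) → follower=(-10.000, 39.000, -169.000°)
step 4: Δleader=(-1.000, 14.000, -14.000°), disengaged; cmd=(0,0,0) → follower holds at (-10.000, 39.000, -169.000°)
step 5: Δleader=(13.000, -19.000, 29.000°), disengaged; cmd=(0,0,0) → follower holds at (-10.000, 39.000, -169.000°)
step 6: Δleader=(10.000, -5.000, -36.000°), disengaged; cmd=(0,0,0) → follower holds at (-10.000, 39.000, -169.000°)
step 7: Δleader=(-6.000, 0.000, -41.000°), disengaged; cmd=(0,0,0) → follower holds at (-10.000, 39.000, -169.000°)
step 8: Δleader=(0.000, -4.000, -25.000°), engaged; cmd=(1.000, -7.500, -52.000°) → follower=(-9.000, 31.500, -221.000°)


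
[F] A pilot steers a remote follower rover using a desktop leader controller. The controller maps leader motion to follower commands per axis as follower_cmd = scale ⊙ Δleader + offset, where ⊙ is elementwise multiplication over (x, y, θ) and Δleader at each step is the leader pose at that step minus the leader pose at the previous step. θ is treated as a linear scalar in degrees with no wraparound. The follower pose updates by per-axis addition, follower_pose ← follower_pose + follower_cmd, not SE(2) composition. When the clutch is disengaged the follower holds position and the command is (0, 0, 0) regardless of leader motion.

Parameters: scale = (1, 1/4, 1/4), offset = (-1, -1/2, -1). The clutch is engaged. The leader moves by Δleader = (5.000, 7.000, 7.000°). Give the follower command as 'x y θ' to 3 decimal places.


4.000 1.250 0.750

axis x: 1·5.000 + -1 = 4.000
axis y: 1/4·7.000 + -1/2 = 1.250
axis θ: 1/4·7.000 + -1 = 0.750


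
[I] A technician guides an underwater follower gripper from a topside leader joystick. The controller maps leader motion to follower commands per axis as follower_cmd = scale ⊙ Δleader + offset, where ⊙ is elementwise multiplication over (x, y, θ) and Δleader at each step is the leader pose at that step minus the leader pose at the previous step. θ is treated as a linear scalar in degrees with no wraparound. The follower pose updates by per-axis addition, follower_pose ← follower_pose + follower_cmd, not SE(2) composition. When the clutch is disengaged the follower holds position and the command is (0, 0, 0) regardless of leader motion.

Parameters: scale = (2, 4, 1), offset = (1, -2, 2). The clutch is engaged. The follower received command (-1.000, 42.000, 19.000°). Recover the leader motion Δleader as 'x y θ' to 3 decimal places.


axis x: (-1.000 − 1) / (2) = -1.000
axis y: (42.000 − -2) / (4) = 11.000
axis θ: (19.000 − 2) / (1) = 17.000

-1.000 11.000 17.000


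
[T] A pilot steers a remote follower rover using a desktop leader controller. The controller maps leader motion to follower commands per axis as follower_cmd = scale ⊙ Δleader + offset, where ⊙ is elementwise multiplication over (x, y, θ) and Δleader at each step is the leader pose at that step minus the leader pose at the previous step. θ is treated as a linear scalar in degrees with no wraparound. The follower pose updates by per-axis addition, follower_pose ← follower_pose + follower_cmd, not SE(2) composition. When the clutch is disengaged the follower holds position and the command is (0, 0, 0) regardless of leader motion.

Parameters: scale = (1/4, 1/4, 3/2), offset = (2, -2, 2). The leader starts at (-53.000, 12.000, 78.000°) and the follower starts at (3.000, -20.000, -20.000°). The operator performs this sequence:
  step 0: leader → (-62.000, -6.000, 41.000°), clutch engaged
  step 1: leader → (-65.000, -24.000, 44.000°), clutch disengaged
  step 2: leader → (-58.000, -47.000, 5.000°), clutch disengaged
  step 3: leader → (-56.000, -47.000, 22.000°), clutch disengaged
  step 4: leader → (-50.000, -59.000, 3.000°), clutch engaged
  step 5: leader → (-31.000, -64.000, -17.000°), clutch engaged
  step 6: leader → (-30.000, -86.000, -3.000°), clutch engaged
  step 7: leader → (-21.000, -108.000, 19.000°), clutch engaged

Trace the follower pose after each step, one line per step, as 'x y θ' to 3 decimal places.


2.750 -26.500 -73.500
2.750 -26.500 -73.500
2.750 -26.500 -73.500
2.750 -26.500 -73.500
6.250 -31.500 -100.000
13.000 -34.750 -128.000
15.250 -42.250 -105.000
19.500 -49.750 -70.000

step 0: Δleader=(-9.000, -18.000, -37.000°), engaged; cmd=(-0.250, -6.500, -53.500°) → follower=(2.750, -26.500, -73.500°)
step 1: Δleader=(-3.000, -18.000, 3.000°), disengaged; cmd=(0,0,0) → follower holds at (2.750, -26.500, -73.500°)
step 2: Δleader=(7.000, -23.000, -39.000°), disengaged; cmd=(0,0,0) → follower holds at (2.750, -26.500, -73.500°)
step 3: Δleader=(2.000, 0.000, 17.000°), disengaged; cmd=(0,0,0) → follower holds at (2.750, -26.500, -73.500°)
step 4: Δleader=(6.000, -12.000, -19.000°), engaged; cmd=(3.500, -5.000, -26.500°) → follower=(6.250, -31.500, -100.000°)
step 5: Δleader=(19.000, -5.000, -20.000°), engaged; cmd=(6.750, -3.250, -28.000°) → follower=(13.000, -34.750, -128.000°)
step 6: Δleader=(1.000, -22.000, 14.000°), engaged; cmd=(2.250, -7.500, 23.000°) → follower=(15.250, -42.250, -105.000°)
step 7: Δleader=(9.000, -22.000, 22.000°), engaged; cmd=(4.250, -7.500, 35.000°) → follower=(19.500, -49.750, -70.000°)


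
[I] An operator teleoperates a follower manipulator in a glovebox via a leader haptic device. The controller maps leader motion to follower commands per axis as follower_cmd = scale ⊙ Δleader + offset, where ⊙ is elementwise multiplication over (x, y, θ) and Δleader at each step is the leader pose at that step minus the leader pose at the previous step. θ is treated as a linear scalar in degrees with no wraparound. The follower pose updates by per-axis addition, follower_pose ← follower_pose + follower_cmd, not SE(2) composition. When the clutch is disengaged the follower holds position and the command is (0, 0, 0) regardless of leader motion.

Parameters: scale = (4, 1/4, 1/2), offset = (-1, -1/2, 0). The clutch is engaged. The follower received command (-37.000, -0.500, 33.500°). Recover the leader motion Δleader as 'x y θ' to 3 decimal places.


axis x: (-37.000 − -1) / (4) = -9.000
axis y: (-0.500 − -1/2) / (1/4) = 0.000
axis θ: (33.500 − 0) / (1/2) = 67.000

-9.000 0.000 67.000


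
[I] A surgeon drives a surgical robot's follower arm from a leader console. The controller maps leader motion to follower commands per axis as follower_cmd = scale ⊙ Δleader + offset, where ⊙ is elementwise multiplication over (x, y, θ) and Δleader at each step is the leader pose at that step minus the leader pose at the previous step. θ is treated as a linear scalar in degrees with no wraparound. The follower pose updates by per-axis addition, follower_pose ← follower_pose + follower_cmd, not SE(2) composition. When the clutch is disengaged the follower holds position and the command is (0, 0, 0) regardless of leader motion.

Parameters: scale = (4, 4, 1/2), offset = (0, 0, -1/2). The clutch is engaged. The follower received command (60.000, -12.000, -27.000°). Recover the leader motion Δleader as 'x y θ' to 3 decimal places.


axis x: (60.000 − 0) / (4) = 15.000
axis y: (-12.000 − 0) / (4) = -3.000
axis θ: (-27.000 − -1/2) / (1/2) = -53.000

15.000 -3.000 -53.000


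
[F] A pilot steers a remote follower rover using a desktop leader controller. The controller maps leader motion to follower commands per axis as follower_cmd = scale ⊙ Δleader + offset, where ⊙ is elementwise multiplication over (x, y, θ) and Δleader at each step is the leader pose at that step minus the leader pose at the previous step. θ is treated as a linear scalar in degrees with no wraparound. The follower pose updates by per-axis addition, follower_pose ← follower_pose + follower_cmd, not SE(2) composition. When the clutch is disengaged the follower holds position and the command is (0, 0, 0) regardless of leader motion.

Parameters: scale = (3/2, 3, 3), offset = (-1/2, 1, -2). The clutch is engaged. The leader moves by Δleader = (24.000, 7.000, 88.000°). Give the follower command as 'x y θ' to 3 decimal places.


axis x: 3/2·24.000 + -1/2 = 35.500
axis y: 3·7.000 + 1 = 22.000
axis θ: 3·88.000 + -2 = 262.000

35.500 22.000 262.000


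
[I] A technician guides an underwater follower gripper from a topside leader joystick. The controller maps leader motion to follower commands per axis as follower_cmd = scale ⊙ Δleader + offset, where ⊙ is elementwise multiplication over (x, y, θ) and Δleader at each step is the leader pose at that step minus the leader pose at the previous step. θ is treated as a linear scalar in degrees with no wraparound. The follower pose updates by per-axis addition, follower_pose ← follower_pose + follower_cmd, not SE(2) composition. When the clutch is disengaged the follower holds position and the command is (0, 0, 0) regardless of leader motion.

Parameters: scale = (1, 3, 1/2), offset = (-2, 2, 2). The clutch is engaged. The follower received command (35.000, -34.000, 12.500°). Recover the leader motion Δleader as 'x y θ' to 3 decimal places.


axis x: (35.000 − -2) / (1) = 37.000
axis y: (-34.000 − 2) / (3) = -12.000
axis θ: (12.500 − 2) / (1/2) = 21.000

37.000 -12.000 21.000


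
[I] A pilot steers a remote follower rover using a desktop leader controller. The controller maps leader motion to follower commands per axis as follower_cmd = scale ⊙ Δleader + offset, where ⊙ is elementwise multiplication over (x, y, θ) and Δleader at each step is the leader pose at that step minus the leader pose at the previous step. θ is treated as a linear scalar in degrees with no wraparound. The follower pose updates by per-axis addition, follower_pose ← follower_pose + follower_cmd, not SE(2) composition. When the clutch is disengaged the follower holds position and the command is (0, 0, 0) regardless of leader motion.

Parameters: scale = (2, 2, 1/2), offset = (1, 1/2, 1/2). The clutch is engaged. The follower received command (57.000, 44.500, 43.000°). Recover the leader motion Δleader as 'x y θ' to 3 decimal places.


axis x: (57.000 − 1) / (2) = 28.000
axis y: (44.500 − 1/2) / (2) = 22.000
axis θ: (43.000 − 1/2) / (1/2) = 85.000

28.000 22.000 85.000


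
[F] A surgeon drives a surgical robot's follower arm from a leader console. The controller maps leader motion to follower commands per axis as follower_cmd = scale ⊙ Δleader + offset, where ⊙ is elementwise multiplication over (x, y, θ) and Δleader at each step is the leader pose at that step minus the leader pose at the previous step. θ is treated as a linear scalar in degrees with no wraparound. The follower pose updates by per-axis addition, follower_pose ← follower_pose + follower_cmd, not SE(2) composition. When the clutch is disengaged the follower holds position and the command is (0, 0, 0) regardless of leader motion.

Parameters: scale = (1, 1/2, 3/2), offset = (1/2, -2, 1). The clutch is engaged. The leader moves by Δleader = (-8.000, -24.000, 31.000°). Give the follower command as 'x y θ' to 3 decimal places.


-7.500 -14.000 47.500

axis x: 1·-8.000 + 1/2 = -7.500
axis y: 1/2·-24.000 + -2 = -14.000
axis θ: 3/2·31.000 + 1 = 47.500


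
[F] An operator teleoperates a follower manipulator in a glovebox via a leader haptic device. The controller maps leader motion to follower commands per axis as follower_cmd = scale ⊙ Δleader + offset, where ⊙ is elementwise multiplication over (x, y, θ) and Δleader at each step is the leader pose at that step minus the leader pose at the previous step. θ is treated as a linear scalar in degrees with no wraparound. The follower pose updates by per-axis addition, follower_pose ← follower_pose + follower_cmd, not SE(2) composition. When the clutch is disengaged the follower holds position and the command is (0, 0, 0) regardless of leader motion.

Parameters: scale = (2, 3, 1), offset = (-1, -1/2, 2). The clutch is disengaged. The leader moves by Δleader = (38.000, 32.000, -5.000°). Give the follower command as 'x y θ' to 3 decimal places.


0.000 0.000 0.000

clutch disengaged → follower holds; cmd = (0, 0, 0)
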